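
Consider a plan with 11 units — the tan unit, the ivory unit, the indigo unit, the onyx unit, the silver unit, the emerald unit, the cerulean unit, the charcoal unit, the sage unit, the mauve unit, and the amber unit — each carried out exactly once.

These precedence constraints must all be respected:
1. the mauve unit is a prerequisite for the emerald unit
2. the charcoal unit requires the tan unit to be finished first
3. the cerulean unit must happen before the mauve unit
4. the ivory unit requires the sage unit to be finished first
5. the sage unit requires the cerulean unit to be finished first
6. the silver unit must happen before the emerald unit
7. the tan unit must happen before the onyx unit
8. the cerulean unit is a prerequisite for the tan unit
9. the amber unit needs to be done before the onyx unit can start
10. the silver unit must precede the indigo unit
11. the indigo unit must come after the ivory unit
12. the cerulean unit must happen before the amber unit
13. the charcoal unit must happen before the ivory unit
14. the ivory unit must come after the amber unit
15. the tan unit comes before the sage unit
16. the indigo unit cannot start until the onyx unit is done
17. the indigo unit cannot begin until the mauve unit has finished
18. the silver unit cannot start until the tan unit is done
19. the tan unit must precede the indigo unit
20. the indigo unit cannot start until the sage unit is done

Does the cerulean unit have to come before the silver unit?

Yes

Following the dependencies: the cerulean unit → the tan unit → the silver unit.
So the cerulean unit must precede the silver unit in any valid ordering.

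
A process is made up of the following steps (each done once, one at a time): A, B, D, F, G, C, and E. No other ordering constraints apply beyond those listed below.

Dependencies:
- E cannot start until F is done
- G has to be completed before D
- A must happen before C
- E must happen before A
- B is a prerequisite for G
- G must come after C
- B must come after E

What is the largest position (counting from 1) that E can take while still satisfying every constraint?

Every step that must follow E has to come after it. Tracing all chains starting from E, those steps are: A, B, D, G, C — 5 in total.
With 5 mandatory successors out of 7 steps total, the latest slot for E is 7−5 = 2, and it's reachable by doing all non-successors before E.

2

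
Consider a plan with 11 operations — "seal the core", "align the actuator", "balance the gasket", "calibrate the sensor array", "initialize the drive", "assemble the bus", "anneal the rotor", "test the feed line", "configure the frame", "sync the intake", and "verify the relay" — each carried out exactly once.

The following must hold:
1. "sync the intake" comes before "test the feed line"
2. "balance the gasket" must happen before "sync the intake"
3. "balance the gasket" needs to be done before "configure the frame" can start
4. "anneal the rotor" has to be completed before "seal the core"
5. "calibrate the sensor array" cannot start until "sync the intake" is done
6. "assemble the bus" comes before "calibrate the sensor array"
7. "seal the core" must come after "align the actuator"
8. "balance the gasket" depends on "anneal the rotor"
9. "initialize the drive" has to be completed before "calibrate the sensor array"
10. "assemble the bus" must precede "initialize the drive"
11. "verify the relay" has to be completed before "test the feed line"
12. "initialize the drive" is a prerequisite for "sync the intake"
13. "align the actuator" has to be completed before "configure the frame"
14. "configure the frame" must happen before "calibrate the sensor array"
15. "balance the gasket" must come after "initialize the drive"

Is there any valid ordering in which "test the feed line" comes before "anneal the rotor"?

No

Following "anneal the rotor" → "balance the gasket" → "sync the intake" → "test the feed line", "anneal the rotor" must precede "test the feed line" in every valid ordering.
Hence "test the feed line" can never be scheduled before "anneal the rotor".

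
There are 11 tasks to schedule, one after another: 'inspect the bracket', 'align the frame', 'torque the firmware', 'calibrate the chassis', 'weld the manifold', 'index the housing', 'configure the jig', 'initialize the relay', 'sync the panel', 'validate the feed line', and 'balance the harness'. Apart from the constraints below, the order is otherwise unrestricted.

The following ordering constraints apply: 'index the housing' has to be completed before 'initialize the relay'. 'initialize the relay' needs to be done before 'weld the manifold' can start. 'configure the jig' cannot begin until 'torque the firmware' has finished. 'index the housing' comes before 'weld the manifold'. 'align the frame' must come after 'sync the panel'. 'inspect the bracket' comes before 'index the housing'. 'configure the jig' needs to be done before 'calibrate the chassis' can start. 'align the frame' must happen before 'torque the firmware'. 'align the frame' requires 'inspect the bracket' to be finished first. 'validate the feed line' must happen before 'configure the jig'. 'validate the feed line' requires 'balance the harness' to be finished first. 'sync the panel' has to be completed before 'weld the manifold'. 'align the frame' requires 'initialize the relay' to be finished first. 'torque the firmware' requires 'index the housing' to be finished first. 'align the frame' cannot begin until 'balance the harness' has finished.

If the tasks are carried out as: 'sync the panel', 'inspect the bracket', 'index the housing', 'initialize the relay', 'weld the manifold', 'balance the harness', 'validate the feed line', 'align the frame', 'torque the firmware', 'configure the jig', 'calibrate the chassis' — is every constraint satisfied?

Every stated constraint is respected: 'sync the panel' sits at position 1, ahead of 'align the frame' at position 8, and each of the other listed pairs likewise has the predecessor earlier in the sequence.

Yes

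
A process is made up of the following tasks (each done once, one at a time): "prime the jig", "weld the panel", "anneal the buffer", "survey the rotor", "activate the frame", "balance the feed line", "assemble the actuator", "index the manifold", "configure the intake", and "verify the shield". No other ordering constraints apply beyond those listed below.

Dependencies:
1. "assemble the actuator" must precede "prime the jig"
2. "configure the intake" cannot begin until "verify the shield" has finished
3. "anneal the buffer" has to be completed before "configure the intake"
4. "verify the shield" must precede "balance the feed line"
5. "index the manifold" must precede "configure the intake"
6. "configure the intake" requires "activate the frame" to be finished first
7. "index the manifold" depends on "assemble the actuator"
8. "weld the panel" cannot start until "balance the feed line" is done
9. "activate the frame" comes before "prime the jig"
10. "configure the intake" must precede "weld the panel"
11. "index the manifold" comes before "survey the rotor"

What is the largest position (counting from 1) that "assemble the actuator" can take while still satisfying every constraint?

5

Every task that must follow "assemble the actuator" has to come after it. Tracing all chains starting from "assemble the actuator", those tasks are: "prime the jig", "weld the panel", "survey the rotor", "index the manifold", "configure the intake" — 5 in total.
With 5 mandatory successors out of 10 tasks total, the latest slot for "assemble the actuator" is 10−5 = 5, and it's reachable by doing all non-successors before "assemble the actuator".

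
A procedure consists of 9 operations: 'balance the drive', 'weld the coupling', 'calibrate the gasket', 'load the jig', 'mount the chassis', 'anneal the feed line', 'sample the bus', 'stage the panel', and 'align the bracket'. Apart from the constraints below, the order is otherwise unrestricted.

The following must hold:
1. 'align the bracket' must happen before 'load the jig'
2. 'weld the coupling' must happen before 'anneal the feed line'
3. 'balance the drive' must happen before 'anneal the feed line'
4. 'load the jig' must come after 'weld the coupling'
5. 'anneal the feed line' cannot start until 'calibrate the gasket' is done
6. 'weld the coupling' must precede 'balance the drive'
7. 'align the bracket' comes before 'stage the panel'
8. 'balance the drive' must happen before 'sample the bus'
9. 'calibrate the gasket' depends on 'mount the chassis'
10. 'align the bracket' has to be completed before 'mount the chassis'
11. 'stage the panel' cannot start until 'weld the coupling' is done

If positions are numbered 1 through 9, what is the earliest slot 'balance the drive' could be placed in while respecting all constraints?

The only operation forced before 'balance the drive' (directly or transitively) is 'weld the coupling'.
With 1 mandatory predecessor, the earliest 'balance the drive' can sit is position 1+1 = 2, and placing just that one first achieves it.

2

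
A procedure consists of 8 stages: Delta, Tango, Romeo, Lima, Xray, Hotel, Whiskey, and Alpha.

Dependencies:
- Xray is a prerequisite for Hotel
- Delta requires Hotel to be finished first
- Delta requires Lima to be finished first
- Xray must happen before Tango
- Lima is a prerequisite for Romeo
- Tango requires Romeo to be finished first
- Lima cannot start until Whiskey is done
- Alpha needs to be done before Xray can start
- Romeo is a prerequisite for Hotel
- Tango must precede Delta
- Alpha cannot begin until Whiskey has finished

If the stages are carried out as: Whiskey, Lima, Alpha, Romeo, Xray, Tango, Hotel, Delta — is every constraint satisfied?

Going through the constraints one by one, each required predecessor appears earlier in the sequence than its dependent — e.g. Lima (position 2) is before Delta (position 8), as required.

Yes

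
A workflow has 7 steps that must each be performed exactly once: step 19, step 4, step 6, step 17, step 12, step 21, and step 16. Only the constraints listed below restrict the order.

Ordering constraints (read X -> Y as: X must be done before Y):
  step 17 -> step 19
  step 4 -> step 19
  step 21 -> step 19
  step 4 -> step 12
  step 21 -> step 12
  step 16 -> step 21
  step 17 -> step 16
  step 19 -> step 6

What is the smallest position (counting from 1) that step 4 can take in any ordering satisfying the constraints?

Step 4 has no prerequisites at all, so it can go in position 1.

1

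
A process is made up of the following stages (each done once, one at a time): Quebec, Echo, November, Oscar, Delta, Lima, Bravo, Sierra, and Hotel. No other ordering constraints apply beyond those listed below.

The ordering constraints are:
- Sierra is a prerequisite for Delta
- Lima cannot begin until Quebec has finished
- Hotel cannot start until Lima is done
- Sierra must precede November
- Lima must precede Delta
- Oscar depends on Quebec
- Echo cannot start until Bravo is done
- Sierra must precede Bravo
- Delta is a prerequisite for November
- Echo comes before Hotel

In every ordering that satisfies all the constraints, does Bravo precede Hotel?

Yes

There is a constraint chain Bravo → Echo → Hotel.
So Bravo must precede Hotel in any valid ordering.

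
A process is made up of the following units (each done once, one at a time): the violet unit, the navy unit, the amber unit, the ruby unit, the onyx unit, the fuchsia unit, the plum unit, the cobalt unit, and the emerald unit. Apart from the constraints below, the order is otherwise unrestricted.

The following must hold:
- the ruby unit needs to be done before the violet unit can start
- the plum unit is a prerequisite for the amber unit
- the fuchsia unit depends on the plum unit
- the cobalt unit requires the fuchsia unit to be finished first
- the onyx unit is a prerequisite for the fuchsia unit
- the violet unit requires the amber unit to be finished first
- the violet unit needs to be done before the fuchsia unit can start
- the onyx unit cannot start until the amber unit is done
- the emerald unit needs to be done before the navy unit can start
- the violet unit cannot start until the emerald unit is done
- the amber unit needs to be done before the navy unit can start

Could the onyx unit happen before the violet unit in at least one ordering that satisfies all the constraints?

Yes

No chain of constraints runs from the violet unit to the onyx unit, so the violet unit is not required to come first.
So a valid ordering placing the onyx unit earlier than the violet unit exists.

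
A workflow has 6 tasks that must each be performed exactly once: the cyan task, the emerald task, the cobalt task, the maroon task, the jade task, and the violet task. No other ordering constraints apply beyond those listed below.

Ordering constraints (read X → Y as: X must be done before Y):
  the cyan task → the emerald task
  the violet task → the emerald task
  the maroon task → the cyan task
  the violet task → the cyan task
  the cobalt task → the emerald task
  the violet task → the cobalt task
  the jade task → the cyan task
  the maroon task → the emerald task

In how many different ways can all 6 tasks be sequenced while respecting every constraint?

The tasks with no prerequisites are the maroon task, the jade task, the violet task; any of them can be placed first.
Systematically extending each partial ordering one task at a time and counting, there are 18 complete orderings.

18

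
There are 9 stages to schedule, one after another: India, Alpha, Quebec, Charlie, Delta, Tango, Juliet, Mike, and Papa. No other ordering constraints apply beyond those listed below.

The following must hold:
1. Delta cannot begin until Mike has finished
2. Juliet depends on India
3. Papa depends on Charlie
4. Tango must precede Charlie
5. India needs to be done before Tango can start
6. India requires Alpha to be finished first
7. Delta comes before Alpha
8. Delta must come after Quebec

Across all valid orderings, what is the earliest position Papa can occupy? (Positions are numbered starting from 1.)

8

Working backwards through the constraints from Papa, its full set of required predecessors is India, Alpha, Quebec, Charlie, Delta, Tango, Mike — 7 of them.
With 7 mandatory predecessors, the earliest Papa can sit is position 7+1 = 8, and placing just those 7 first achieves it.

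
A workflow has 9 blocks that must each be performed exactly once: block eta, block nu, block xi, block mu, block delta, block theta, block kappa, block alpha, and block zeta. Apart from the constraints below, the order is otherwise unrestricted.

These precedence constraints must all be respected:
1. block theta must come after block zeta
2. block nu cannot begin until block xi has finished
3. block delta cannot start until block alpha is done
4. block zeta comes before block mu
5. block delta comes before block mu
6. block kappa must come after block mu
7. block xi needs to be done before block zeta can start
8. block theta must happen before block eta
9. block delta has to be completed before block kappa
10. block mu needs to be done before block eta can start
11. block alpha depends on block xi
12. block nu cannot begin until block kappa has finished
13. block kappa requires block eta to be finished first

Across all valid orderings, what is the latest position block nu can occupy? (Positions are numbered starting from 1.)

9

Block nu has no required successors, so nothing stops it from going last (position 9).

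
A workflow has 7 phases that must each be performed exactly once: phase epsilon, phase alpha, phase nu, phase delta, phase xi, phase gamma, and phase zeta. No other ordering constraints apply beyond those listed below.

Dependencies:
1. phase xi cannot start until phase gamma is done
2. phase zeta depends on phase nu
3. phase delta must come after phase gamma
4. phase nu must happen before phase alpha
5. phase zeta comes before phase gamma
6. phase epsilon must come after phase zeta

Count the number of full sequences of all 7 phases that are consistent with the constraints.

Phase nu is the only phase with nothing required before it, so every ordering starts there.
Enumerating by repeatedly choosing an available phase (one whose prerequisites are all placed) gives 48 distinct complete orderings.

48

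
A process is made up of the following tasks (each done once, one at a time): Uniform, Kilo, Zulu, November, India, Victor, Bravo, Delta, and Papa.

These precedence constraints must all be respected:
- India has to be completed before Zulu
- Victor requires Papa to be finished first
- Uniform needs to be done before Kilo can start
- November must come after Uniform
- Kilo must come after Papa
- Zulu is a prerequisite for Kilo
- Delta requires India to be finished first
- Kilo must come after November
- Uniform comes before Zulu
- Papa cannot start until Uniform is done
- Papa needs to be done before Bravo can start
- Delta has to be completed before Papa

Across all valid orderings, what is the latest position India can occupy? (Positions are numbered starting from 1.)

3

Following every chain forward from India, the tasks that must come later are Kilo, Zulu, Victor, Bravo, Delta, Papa — 6 of them.
So at least 6 tasks follow India, putting India no later than position 3. That position is achievable by scheduling everything else first.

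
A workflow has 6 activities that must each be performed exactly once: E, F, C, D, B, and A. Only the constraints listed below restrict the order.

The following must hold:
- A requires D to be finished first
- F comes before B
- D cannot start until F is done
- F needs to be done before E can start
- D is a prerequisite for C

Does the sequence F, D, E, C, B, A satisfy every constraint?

Checking each listed constraint against this order: for instance, D is in position 2 and A in position 6, so that constraint holds — and the remaining constraints check out the same way.

Yes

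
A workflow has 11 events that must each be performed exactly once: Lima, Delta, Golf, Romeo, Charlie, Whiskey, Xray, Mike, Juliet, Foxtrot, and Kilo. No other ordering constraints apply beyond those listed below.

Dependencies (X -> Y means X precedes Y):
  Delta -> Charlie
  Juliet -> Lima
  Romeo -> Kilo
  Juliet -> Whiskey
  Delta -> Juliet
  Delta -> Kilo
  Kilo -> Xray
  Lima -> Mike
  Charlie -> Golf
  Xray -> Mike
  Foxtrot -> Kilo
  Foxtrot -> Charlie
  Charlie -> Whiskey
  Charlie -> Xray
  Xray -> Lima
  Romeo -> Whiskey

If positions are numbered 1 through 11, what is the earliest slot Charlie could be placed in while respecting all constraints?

Every event that must precede Charlie has to come before it. Tracing all chains that end at Charlie, those events are: Delta, Foxtrot — 2 in total.
So at minimum 2 events come before Charlie, putting Charlie no earlier than position 3. That position is achievable by scheduling exactly those predecessors first.

3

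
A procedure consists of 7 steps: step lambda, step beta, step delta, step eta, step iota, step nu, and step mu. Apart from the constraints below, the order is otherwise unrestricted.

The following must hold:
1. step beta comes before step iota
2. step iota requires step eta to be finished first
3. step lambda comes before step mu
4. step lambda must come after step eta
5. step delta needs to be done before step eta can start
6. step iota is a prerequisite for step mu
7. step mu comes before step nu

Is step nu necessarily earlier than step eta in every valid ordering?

No

In fact the dependencies run the other way: step eta → step lambda → step mu → step nu.
So step nu never precedes step eta.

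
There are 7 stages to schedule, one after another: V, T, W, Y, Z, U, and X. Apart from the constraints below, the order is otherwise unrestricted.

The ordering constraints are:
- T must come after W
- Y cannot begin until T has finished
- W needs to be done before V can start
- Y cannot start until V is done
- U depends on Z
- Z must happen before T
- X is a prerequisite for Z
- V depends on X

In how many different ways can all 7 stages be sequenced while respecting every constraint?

32

The stages with no prerequisites are W, X; any of them can be placed first.
Enumerating by repeatedly choosing an available stage (one whose prerequisites are all placed) gives 32 distinct complete orderings.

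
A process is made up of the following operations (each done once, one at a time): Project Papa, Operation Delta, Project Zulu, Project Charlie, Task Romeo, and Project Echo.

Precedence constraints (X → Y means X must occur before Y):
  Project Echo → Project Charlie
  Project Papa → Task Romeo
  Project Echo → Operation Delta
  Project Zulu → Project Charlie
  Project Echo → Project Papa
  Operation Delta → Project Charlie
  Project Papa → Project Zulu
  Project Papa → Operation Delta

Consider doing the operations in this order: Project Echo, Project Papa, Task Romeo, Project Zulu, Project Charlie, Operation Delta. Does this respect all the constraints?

Here Operation Delta comes after Project Charlie.
Since Operation Delta is required before Project Charlie, the ordering is invalid.

No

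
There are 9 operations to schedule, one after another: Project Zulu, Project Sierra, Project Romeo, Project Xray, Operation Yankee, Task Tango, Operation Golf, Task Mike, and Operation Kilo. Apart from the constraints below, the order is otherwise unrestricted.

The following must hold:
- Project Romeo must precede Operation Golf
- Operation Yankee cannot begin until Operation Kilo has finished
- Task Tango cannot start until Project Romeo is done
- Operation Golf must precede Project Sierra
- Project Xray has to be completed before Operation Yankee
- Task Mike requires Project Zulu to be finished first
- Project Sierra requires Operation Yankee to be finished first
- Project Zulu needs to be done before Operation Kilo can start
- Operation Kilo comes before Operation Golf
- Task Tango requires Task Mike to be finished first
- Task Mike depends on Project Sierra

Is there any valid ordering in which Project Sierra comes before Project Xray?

No

The constraints give a chain Project Xray → Operation Yankee → Project Sierra, which forces Project Xray before Project Sierra.
Hence Project Sierra can never be scheduled before Project Xray.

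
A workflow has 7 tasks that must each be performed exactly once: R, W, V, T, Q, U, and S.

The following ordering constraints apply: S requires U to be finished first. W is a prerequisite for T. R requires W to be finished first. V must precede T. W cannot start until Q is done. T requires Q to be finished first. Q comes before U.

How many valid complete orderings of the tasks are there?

2 tasks have no prerequisites (V, Q), so any of them could come first.
Counting all ways to extend the partial order to a total order gives 95.

95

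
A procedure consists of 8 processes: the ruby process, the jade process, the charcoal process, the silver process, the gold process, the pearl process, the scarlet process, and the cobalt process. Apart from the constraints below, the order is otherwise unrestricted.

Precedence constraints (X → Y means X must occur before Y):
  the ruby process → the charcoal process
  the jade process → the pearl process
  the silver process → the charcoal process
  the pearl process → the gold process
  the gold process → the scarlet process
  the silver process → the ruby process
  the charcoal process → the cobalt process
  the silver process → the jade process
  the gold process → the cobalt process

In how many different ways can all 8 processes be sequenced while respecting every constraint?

25

The silver process is the only process with nothing required before it, so every ordering starts there.
Counting all ways to extend the partial order to a total order gives 25.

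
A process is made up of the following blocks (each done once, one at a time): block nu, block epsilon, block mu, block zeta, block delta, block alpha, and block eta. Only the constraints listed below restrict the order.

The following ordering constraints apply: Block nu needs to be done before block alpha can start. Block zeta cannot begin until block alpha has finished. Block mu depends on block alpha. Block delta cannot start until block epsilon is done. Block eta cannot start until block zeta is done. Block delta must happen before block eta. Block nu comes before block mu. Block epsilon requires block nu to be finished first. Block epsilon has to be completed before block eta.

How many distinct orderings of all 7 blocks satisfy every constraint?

Block nu is the only block with nothing required before it, so every ordering starts there.
Systematically extending each partial ordering one block at a time and counting, there are 26 complete orderings.

26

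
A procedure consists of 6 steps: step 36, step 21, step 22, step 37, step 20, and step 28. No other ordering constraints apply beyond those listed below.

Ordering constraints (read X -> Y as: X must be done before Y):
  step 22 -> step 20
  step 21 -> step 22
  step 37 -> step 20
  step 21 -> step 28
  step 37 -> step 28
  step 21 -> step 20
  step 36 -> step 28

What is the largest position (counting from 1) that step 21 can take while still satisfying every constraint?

Following every chain forward from step 21, the steps that must come later are step 22, step 20, step 28 — 3 of them.
So at least 3 steps follow step 21, putting step 21 no later than position 3. That position is achievable by scheduling everything else first.

3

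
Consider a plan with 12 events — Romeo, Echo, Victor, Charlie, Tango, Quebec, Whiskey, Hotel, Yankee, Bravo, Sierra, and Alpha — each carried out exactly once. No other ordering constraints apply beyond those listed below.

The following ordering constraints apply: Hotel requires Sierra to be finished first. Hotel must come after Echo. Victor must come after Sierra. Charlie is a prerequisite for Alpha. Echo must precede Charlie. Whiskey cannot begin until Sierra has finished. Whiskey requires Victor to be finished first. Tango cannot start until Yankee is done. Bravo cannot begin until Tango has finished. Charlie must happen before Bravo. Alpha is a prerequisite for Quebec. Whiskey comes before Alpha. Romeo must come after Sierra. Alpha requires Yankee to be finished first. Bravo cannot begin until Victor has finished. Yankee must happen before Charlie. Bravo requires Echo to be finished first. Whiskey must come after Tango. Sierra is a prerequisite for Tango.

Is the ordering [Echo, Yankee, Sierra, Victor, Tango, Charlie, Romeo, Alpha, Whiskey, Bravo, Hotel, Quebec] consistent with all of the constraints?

No

The sequence places Alpha ahead of Whiskey.
Since Whiskey is required before Alpha, the ordering is invalid.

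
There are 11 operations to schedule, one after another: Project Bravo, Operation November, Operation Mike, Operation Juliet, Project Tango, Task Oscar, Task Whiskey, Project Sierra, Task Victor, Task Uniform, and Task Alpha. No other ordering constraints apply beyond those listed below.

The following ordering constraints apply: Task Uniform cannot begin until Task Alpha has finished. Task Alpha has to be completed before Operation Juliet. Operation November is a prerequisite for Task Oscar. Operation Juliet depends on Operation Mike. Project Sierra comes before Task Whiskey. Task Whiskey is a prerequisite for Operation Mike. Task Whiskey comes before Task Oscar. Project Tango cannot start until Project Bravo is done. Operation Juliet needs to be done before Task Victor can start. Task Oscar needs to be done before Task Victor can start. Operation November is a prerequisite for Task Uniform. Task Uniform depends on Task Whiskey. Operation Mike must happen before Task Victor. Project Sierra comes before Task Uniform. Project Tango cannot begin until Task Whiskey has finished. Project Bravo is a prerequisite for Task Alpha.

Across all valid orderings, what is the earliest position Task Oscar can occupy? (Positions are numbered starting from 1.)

The operations that are forced before Task Oscar, directly or transitively, are Operation November, Task Whiskey, Project Sierra. That's 3 operations.
With 3 mandatory predecessors, the earliest Task Oscar can sit is position 3+1 = 4, and placing just those 3 first achieves it.

4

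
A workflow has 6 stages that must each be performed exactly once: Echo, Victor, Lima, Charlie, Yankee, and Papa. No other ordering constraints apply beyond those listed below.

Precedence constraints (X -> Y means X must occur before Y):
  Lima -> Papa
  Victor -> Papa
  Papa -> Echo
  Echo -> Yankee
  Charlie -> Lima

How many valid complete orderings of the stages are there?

2 stages have no prerequisites (Victor, Charlie), so any of them could come first.
Enumerating by repeatedly choosing an available stage (one whose prerequisites are all placed) gives 3 distinct complete orderings.

3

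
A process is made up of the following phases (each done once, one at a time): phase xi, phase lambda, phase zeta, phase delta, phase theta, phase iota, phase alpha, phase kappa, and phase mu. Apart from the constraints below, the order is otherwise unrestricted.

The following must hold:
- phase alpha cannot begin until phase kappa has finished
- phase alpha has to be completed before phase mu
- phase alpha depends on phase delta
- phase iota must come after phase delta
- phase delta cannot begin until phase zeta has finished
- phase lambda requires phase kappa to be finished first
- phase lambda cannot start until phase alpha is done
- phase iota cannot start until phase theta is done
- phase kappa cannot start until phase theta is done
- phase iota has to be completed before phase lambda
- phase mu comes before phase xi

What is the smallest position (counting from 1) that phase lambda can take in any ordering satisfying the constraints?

7

Every phase that must precede phase lambda has to come before it. Tracing all chains that end at phase lambda, those phases are: phase zeta, phase delta, phase theta, phase iota, phase alpha, phase kappa — 6 in total.
With 6 mandatory predecessors, the earliest phase lambda can sit is position 6+1 = 7, and placing just those 6 first achieves it.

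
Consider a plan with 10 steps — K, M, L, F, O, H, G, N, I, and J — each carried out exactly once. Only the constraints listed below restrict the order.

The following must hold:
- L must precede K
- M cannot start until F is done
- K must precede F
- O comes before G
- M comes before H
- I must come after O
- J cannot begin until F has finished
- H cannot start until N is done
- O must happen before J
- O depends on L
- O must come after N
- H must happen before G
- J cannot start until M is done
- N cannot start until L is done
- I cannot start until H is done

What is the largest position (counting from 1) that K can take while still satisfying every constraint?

4

The steps that are forced after K, directly or by a chain of constraints, are M, F, H, G, I, J. That's 6 steps.
So at least 6 steps follow K, putting K no later than position 4. That position is achievable by scheduling everything else first.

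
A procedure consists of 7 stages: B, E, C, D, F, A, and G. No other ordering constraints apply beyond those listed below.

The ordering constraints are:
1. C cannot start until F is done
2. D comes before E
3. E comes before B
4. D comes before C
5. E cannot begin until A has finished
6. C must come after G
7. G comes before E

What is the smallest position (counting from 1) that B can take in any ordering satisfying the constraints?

Working backwards through the constraints from B, its full set of required predecessors is E, D, A, G — 4 of them.
With 4 mandatory predecessors, the earliest B can sit is position 4+1 = 5, and placing just those 4 first achieves it.

5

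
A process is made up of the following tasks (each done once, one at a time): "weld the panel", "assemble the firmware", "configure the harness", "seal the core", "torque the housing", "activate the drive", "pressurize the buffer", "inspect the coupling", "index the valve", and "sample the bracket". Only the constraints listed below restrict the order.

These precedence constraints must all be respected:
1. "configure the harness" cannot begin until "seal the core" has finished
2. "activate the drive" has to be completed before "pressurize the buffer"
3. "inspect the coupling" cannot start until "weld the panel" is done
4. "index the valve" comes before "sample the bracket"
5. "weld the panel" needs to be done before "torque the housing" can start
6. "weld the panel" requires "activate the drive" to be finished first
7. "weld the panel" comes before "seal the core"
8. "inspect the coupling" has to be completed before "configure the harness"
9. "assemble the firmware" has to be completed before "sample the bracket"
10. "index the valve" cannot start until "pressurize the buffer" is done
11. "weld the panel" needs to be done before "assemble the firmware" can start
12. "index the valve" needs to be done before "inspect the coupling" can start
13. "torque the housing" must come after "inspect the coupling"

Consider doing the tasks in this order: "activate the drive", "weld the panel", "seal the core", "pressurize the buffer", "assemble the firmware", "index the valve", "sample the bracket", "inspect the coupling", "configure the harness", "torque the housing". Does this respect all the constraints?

Every stated constraint is respected: "weld the panel" sits at position 2, ahead of "torque the housing" at position 10, and each of the other listed pairs likewise has the predecessor earlier in the sequence.

Yes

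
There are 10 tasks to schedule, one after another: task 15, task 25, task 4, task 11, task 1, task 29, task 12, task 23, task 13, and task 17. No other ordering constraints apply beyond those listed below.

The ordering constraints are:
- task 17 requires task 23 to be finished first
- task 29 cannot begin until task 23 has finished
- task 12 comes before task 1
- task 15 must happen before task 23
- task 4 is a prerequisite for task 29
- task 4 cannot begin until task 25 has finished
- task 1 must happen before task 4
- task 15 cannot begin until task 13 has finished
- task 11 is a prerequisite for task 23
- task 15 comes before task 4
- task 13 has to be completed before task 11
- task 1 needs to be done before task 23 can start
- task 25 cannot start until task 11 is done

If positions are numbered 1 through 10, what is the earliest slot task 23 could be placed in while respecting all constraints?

6

The tasks that are forced before task 23, directly or transitively, are task 15, task 11, task 1, task 12, task 13. That's 5 tasks.
So at minimum 5 tasks come before task 23, putting task 23 no earlier than position 6. That position is achievable by scheduling exactly those predecessors first.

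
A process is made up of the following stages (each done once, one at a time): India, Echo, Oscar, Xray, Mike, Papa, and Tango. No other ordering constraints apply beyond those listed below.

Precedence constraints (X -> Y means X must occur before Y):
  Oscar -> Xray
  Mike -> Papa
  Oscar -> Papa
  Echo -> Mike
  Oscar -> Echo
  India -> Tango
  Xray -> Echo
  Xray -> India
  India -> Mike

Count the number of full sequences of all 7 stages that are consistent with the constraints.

7

Only Oscar has no prerequisites, so it must go first.
Counting all ways to extend the partial order to a total order gives 7.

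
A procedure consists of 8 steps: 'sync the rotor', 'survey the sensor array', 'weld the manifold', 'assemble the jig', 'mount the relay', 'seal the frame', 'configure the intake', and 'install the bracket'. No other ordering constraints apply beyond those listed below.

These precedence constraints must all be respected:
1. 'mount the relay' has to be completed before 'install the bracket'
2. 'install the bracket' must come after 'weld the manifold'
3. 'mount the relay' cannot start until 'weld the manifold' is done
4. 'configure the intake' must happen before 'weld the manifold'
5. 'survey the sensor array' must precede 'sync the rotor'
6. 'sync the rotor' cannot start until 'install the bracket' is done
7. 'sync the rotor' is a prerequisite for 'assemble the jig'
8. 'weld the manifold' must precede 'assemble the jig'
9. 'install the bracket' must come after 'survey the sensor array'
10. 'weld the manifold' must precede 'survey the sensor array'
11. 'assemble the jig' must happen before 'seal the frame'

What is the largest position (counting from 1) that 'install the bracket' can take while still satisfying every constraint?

5

Following every chain forward from 'install the bracket', the steps that must come later are 'sync the rotor', 'assemble the jig', 'seal the frame' — 3 of them.
With 3 mandatory successors out of 8 steps total, the latest slot for 'install the bracket' is 8−3 = 5, and it's reachable by doing all non-successors before 'install the bracket'.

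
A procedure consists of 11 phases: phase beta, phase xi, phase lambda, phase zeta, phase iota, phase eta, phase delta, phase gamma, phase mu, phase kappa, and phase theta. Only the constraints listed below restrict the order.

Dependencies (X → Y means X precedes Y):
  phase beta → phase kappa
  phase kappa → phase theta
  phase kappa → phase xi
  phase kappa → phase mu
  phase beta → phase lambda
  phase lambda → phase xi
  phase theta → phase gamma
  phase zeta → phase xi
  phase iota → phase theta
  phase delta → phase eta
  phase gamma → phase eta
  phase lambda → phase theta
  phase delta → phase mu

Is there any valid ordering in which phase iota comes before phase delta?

The constraints leave phase iota and phase delta unordered relative to each other; nothing requires phase delta earlier.
So a valid ordering placing phase iota earlier than phase delta exists.

Yes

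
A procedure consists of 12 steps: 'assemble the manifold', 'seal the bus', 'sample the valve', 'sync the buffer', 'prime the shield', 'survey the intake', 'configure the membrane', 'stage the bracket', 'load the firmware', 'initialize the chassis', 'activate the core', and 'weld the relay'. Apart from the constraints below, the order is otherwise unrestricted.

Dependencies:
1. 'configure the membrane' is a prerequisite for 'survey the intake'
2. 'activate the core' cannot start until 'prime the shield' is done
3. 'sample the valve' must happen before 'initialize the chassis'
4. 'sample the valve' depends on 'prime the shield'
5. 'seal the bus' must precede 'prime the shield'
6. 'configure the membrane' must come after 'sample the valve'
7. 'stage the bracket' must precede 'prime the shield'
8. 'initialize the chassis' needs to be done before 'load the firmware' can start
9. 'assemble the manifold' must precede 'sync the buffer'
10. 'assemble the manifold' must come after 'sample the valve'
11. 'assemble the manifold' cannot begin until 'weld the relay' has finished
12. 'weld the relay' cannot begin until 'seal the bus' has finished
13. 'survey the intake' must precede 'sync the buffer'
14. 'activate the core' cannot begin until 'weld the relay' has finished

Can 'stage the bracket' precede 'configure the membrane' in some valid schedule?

'stage the bracket' is actually forced before 'configure the membrane' by the constraints, so certainly some valid ordering has 'stage the bracket' first.

Yes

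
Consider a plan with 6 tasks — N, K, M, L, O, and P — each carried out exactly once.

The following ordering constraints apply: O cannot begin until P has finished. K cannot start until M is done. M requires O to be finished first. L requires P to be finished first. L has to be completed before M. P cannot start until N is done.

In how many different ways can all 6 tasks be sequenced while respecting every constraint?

N is the only task with nothing required before it, so every ordering starts there.
Systematically extending each partial ordering one task at a time and counting, there are 2 complete orderings.

2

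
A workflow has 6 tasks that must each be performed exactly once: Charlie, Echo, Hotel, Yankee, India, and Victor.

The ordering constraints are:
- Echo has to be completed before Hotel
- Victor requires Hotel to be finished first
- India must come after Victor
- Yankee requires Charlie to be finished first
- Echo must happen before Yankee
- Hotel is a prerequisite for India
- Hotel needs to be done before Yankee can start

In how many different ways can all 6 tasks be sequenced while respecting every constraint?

12

2 tasks have no prerequisites (Charlie, Echo), so any of them could come first.
Counting all ways to extend the partial order to a total order gives 12.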